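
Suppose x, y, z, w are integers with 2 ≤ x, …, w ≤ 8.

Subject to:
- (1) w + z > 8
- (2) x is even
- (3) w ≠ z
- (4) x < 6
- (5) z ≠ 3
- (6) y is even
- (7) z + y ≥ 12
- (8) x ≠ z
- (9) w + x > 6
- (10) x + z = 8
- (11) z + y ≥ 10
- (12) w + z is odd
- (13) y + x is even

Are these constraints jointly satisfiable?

The assignment x = 2, y = 6, z = 6, w = 5 works:
  constraint 1 holds since w + z = 11.
  constraint 7 holds since z + y = 12.
  constraint 9 holds since w + x = 7.
The rest check out directly.

Satisfiable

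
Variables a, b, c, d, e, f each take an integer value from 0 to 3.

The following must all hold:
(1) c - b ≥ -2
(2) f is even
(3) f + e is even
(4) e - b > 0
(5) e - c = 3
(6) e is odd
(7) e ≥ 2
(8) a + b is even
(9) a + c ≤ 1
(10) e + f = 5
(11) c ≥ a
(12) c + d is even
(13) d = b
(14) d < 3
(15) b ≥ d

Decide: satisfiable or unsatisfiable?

Constraint 2 makes f even and constraint 6 makes e odd, so f + e must be odd. Constraint 3 says f + e is even — contradiction.

Unsatisfiable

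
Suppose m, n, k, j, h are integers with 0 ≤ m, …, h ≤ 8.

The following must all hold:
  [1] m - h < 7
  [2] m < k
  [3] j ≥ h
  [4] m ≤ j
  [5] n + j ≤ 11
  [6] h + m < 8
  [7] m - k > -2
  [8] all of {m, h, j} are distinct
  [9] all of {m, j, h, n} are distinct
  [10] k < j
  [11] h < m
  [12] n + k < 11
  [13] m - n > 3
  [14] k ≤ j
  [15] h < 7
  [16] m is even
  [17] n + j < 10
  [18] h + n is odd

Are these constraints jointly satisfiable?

The assignment m = 6, n = 1, k = 7, j = 8, h = 0 works:
  constraint 1 holds since m - h = 6.
  constraint 5 holds since n + j = 9.
  constraint 6 holds since h + m = 6.
The rest check out directly.

Satisfiable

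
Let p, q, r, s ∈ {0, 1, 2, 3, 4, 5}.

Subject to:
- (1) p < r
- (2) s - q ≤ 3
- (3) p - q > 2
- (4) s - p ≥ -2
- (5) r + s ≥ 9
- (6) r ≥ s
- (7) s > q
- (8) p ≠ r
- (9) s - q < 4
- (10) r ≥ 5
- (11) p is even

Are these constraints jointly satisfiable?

The assignment p = 4, q = 1, r = 5, s = 4 works:
  constraint 2 holds since s - q = 3.
  constraint 3 holds since p - q = 3.
  constraint 4 holds since s - p = 0.
The rest check out directly.

Satisfiable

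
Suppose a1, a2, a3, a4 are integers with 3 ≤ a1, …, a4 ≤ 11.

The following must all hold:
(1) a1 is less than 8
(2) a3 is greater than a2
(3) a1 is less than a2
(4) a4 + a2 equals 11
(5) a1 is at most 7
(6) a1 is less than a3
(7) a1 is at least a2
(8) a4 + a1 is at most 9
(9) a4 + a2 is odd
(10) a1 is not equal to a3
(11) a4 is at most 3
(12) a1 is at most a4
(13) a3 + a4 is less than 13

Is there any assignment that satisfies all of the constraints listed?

From constraint 11: a4 ≤ 3. From constraints 5 and 7: a2 ≤ a1 ≤ 7. Hence a4 + a2 ≤ 10. But constraint 4 requires a4 + a2 = 11, and 11 > 10. Contradiction.

Unsatisfiable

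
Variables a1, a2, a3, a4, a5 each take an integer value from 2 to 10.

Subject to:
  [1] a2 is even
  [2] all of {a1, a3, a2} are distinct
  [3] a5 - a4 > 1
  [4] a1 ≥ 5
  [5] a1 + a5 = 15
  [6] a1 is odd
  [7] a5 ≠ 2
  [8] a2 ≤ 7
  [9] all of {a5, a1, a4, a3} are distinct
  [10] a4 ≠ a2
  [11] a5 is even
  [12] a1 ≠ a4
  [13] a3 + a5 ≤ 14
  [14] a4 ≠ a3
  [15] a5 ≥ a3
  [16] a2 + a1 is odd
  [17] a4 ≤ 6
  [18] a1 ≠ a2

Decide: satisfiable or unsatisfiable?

Satisfiable

One satisfying assignment is a1 = 7, a2 = 2, a3 = 4, a4 = 5, a5 = 8.
For the less obvious constraints — constraint 3: a5 - a4 = 3; constraint 5: a1 + a5 = 15; constraint 13: a3 + a5 = 12 — and the others hold by inspection.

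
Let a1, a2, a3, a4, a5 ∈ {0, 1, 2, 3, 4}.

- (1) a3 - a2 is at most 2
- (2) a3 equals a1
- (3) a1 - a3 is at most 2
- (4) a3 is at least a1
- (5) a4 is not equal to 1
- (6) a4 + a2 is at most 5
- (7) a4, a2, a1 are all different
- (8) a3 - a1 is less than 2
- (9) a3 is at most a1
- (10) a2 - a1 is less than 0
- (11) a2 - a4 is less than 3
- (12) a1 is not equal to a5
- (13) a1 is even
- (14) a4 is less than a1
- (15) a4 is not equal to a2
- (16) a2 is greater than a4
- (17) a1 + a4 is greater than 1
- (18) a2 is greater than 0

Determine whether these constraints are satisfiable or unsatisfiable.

One satisfying assignment is a1 = 4, a2 = 2, a3 = 4, a4 = 0, a5 = 2.
For the less obvious constraints — constraint 1: a3 - a2 = 2; constraint 3: a1 - a3 = 0 — and the others hold by inspection.

Satisfiable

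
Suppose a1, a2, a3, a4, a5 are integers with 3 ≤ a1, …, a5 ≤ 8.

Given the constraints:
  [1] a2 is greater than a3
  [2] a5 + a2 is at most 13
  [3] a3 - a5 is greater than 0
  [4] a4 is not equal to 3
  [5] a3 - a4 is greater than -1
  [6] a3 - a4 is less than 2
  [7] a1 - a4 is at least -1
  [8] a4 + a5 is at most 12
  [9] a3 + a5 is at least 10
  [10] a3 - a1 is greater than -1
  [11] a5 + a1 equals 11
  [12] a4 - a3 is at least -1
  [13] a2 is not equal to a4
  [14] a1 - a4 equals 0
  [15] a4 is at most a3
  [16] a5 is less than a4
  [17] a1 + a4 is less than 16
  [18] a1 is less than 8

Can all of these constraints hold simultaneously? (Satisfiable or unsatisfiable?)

Try a1 = 7, a2 = 8, a3 = 7, a4 = 7, a5 = 4.
Check constraint 2: a5 + a2 = 12; constraint 3: a3 - a5 = 3. The remaining constraints are straightforward to verify.

Satisfiable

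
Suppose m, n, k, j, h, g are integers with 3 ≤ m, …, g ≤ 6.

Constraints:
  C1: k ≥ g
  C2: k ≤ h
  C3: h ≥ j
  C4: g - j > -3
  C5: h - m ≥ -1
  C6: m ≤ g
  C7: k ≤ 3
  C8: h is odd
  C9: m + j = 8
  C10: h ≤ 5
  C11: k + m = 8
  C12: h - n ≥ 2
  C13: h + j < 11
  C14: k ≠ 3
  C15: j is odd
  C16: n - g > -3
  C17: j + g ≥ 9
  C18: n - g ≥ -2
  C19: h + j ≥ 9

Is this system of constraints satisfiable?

Unsatisfiable

From constraints 3 and 10: j ≤ h ≤ 5. From constraints 1 and 7: g ≤ k ≤ 3. Hence j + g ≤ 8. But constraint 17 requires j + g ≥ 9, and 9 > 8. Contradiction.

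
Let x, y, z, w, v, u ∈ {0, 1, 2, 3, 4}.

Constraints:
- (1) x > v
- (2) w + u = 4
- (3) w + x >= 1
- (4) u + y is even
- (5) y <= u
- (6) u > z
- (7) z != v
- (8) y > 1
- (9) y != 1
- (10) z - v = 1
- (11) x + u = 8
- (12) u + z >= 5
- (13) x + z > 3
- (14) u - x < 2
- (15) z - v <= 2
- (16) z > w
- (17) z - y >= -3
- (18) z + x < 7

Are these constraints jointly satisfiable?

Satisfiable

Setting (x, y, z, w, v, u) = (4, 2, 1, 0, 0, 4) satisfies everything: constraint 2: w + u = 4; constraint 3: w + x = 4, and the others follow.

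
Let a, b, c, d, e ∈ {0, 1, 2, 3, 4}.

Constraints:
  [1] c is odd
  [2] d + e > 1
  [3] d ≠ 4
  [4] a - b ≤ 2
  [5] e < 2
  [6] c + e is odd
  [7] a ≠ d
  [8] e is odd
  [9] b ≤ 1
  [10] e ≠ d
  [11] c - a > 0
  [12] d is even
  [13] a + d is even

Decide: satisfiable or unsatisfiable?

Unsatisfiable

Constraint 1 makes c odd and constraint 8 makes e odd, so c + e must be even. Constraint 6 says c + e is odd — contradiction.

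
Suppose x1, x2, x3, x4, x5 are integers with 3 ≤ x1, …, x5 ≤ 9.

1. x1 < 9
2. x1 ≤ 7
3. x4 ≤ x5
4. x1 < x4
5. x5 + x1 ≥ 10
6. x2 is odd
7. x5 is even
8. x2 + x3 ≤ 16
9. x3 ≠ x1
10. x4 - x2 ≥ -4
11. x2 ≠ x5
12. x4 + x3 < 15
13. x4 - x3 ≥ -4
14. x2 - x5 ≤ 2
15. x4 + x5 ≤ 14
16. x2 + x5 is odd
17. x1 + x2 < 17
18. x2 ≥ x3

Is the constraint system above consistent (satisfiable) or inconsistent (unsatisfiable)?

Satisfiable

Try x1 = 5, x2 = 9, x3 = 7, x4 = 6, x5 = 8.
Check constraint 5: x5 + x1 = 13; constraint 8: x2 + x3 = 16. The remaining constraints are straightforward to verify.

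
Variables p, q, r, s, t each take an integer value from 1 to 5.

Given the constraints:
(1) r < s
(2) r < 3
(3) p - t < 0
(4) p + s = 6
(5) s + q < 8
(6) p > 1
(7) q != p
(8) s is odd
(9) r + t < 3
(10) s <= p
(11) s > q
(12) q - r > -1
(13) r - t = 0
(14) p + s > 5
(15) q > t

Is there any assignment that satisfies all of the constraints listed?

Unsatisfiable

Constraints 3, 10, 11, and 15 give p < t, t < q, q < s, s ≤ p. Chaining: p < t < q < s ≤ p, which forces p < p — impossible.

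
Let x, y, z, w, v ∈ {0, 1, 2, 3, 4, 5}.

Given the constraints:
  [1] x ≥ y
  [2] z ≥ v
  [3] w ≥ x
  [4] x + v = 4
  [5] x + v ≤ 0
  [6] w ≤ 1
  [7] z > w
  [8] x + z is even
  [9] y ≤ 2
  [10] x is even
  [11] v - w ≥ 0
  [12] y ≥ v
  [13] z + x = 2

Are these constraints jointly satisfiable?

Unsatisfiable

From constraints 3 and 6: x ≤ w ≤ 1. From constraints 9 and 12: v ≤ y ≤ 2. Hence x + v ≤ 3. But constraint 4 requires x + v = 4, and 4 > 3. Contradiction.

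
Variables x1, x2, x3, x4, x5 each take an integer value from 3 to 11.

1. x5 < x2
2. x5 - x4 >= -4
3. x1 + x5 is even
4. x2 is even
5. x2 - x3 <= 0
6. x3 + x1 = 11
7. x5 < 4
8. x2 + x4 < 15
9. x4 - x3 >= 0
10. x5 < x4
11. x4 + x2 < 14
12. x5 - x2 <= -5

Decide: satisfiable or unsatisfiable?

Unsatisfiable

Constraints 2, 5, 9, and 12 give x4 − x3 ≥ 0, x3 − x2 ≥ 0, x2 − x5 ≥ 5, x5 − x4 ≥ -4.
Adding all 4 inequalities: the left sides telescope to 0, and the right sides sum to 0 + 0 + 5 + (-4) = 1. So 0 ≥ 1, which is false.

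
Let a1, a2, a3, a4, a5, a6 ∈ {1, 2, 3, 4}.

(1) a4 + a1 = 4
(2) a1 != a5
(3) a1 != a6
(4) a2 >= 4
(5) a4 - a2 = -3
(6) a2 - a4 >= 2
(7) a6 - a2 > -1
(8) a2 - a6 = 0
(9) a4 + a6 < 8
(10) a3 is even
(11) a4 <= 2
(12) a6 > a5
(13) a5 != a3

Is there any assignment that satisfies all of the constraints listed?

Satisfiable

Setting (a1, a2, a3, a4, a5, a6) = (3, 4, 4, 1, 2, 4) satisfies everything: constraint 1: a4 + a1 = 4; constraint 5: a4 - a2 = -3; constraint 6: a2 - a4 = 3, and the others follow.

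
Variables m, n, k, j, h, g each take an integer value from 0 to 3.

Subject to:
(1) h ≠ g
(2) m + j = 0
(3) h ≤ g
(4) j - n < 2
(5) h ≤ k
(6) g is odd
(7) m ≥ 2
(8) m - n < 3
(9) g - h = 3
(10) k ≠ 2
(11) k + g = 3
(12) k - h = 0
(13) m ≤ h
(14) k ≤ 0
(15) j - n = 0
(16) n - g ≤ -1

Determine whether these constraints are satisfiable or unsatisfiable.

Unsatisfiable

From constraints 7 and 13: h ≥ m and m ≥ 2, so h ≥ 2. From constraints 5 and 14: h ≤ k and k ≤ 0, so h ≤ 0. But 0 < 2, so no value of h works.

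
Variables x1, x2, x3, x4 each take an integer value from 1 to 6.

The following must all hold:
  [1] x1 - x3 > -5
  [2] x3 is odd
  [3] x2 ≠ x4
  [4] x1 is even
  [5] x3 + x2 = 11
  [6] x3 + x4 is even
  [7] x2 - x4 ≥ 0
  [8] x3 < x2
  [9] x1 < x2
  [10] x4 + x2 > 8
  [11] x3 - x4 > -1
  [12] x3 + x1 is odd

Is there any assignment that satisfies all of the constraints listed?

Setting (x1, x2, x3, x4) = (2, 6, 5, 3) satisfies everything: constraint 1: x1 - x3 = -3; constraint 5: x3 + x2 = 11; constraint 7: x2 - x4 = 3, and the others follow.

Satisfiable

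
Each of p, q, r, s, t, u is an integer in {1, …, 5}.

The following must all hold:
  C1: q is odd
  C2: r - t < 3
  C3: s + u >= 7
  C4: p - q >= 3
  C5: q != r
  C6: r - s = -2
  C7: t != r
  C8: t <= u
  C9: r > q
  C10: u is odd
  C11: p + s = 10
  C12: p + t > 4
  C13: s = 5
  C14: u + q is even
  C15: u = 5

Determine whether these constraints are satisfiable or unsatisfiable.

Satisfiable

Take p = 5, q = 1, r = 3, s = 5, t = 1, u = 5. Then constraint 2: r - t = 2; constraint 3: s + u = 10; constraint 4: p - q = 4, and every other listed constraint is also met.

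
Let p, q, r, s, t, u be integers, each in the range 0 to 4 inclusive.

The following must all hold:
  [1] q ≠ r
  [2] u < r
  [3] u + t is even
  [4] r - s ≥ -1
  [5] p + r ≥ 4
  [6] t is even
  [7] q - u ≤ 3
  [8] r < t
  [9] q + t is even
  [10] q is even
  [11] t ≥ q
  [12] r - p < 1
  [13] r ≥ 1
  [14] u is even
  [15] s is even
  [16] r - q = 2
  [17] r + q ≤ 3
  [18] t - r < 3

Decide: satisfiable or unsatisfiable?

One satisfying assignment is p = 2, q = 0, r = 2, s = 0, t = 4, u = 0.
For the less obvious constraints — constraint 4: r - s = 2; constraint 5: p + r = 4 — and the others hold by inspection.

Satisfiable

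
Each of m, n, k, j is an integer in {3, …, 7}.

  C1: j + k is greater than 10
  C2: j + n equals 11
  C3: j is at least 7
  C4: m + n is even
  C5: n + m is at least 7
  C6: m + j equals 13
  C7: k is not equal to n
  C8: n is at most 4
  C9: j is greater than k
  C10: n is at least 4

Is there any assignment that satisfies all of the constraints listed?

Try m = 6, n = 4, k = 5, j = 7.
Check constraint 1: j + k = 12; constraint 2: j + n = 11; constraint 5: n + m = 10. The remaining constraints are straightforward to verify.

Satisfiable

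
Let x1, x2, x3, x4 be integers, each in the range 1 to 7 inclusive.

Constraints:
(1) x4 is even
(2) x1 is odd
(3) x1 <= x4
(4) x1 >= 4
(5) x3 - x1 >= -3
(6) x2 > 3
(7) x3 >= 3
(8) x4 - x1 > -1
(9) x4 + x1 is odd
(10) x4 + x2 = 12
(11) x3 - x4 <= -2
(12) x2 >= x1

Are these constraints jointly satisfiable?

The assignment x1 = 5, x2 = 6, x3 = 3, x4 = 6 works:
  constraint 5 holds since x3 - x1 = -2.
  constraint 8 holds since x4 - x1 = 1.
The rest check out directly.

Satisfiable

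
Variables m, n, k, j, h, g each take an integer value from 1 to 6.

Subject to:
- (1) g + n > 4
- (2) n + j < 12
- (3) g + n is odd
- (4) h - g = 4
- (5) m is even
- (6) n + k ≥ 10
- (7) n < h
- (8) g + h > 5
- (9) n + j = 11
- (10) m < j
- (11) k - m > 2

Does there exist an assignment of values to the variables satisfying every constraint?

Satisfiable

The assignment m = 2, n = 5, k = 5, j = 6, h = 6, g = 2 works:
  constraint 1 holds since g + n = 7.
  constraint 2 holds since n + j = 11.
  constraint 4 holds since h - g = 4.
The rest check out directly.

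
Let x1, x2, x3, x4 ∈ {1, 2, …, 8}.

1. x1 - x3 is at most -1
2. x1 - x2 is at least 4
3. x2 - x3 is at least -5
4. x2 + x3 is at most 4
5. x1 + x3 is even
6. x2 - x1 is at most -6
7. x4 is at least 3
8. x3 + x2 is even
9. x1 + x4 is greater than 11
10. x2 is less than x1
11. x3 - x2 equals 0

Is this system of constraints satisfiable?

Unsatisfiable

Constraints 1, 3, and 6 give x2 − x3 ≥ -5, x3 − x1 ≥ 1, x1 − x2 ≥ 6.
Adding all 3 inequalities: the left sides telescope to 0, and the right sides sum to (-5) + 1 + 6 = 2. So 0 ≥ 2, which is false.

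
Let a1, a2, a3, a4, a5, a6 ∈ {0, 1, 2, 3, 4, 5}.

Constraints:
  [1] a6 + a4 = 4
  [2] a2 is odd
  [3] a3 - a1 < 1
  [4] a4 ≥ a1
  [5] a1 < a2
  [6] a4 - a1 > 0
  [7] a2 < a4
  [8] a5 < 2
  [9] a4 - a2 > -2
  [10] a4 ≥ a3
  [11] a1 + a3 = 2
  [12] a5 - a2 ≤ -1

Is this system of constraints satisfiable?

One satisfying assignment is a1 = 1, a2 = 3, a3 = 1, a4 = 4, a5 = 0, a6 = 0.
For the less obvious constraints — constraint 1: a6 + a4 = 4; constraint 3: a3 - a1 = 0; constraint 6: a4 - a1 = 3 — and the others hold by inspection.

Satisfiable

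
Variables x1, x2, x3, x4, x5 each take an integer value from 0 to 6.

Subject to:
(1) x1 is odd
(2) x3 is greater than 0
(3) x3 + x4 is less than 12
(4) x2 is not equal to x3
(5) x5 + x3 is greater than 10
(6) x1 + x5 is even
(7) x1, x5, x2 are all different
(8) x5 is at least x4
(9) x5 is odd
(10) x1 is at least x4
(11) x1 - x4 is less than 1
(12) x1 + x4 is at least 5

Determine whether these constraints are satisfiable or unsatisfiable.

The assignment x1 = 3, x2 = 0, x3 = 6, x4 = 3, x5 = 5 works:
  constraint 3 holds since x3 + x4 = 9.
  constraint 5 holds since x5 + x3 = 11.
  constraint 11 holds since x1 - x4 = 0.
The rest check out directly.

Satisfiable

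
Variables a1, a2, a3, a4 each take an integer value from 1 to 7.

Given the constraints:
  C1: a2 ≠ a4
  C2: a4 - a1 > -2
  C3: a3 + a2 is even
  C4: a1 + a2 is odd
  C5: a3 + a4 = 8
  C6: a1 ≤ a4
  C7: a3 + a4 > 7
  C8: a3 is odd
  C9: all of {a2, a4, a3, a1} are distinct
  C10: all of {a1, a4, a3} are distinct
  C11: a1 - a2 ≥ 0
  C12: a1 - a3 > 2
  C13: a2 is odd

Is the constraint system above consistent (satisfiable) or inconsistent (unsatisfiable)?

Satisfiable

Try a1 = 6, a2 = 5, a3 = 1, a4 = 7.
Check constraint 2: a4 - a1 = 1; constraint 5: a3 + a4 = 8. The remaining constraints are straightforward to verify.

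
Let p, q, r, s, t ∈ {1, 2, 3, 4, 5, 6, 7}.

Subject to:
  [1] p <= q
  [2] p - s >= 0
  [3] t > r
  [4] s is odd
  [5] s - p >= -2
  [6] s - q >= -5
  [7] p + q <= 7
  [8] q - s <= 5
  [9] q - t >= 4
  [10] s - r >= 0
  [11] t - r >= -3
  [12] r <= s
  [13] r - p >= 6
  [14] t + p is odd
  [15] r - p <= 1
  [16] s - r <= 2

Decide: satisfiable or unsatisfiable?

Constraints 2, 6, 9, 11, and 13 give p − s ≥ 0, s − q ≥ -5, q − t ≥ 4, t − r ≥ -3, r − p ≥ 6.
Adding all 5 inequalities: the left sides telescope to 0, and the right sides sum to 0 + (-5) + 4 + (-3) + 6 = 2. So 0 ≥ 2, which is false.

Unsatisfiable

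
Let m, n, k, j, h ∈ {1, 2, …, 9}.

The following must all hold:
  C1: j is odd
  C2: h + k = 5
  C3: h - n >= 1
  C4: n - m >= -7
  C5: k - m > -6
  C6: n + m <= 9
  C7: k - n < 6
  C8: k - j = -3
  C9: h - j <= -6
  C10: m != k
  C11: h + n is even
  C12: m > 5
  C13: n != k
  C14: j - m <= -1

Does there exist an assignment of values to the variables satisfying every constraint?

Unsatisfiable

Constraints 3, 4, 9, and 14 give m − j ≥ 1, j − h ≥ 6, h − n ≥ 1, n − m ≥ -7.
Adding all 4 inequalities: the left sides telescope to 0, and the right sides sum to 1 + 6 + 1 + (-7) = 1. So 0 ≥ 1, which is false.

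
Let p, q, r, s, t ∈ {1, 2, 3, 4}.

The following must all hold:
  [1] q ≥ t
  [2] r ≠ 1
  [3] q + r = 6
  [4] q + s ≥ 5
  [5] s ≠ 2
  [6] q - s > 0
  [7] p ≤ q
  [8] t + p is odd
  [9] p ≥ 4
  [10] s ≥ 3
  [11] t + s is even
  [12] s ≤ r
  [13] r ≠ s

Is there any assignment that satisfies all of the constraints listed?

From constraints 7 and 9: q ≥ p ≥ 4. From constraints 10 and 12: r ≥ s ≥ 3. Hence q + r ≥ 7. But constraint 3 requires q + r = 6, and 6 < 7. Contradiction.

Unsatisfiable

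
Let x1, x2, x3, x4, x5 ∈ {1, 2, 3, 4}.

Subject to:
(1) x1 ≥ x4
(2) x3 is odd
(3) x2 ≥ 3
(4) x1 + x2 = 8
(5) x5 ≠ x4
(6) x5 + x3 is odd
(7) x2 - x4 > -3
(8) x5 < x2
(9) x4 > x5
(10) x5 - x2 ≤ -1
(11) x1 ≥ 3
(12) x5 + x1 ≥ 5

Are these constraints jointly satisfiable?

Take x1 = 4, x2 = 4, x3 = 3, x4 = 4, x5 = 2. Then constraint 4: x1 + x2 = 8; constraint 7: x2 - x4 = 0; constraint 10: x5 - x2 = -2, and every other listed constraint is also met.

Satisfiable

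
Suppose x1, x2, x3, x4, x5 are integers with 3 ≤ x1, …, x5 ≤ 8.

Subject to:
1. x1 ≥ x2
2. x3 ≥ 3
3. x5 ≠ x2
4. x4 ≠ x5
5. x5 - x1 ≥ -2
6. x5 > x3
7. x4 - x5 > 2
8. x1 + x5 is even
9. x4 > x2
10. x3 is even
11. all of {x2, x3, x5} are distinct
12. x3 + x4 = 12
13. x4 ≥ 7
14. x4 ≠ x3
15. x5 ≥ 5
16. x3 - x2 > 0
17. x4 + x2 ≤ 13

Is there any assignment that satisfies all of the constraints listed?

Try x1 = 5, x2 = 3, x3 = 4, x4 = 8, x5 = 5.
Check constraint 5: x5 - x1 = 0; constraint 7: x4 - x5 = 3; constraint 12: x3 + x4 = 12. The remaining constraints are straightforward to verify.

Satisfiable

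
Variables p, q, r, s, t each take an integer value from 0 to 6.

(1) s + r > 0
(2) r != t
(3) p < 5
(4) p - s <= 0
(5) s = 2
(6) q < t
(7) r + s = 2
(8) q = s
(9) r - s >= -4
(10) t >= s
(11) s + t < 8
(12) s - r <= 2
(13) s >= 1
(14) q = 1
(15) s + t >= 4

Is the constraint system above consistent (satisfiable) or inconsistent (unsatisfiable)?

Constraint 14 fixes q = 1 and constraint 5 fixes s = 2, but constraint 8 requires q = s. Since 1 ≠ 2, contradiction.

Unsatisfiable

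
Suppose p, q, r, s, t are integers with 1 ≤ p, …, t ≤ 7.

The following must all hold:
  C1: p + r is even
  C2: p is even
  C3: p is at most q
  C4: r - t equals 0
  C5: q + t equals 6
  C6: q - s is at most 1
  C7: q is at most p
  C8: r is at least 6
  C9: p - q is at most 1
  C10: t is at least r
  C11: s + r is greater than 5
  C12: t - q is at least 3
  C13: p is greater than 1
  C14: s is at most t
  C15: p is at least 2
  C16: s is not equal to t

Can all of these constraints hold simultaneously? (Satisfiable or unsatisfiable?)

Unsatisfiable

From constraints 3 and 15: q ≥ p ≥ 2. From constraints 8 and 10: t ≥ r ≥ 6. Hence q + t ≥ 8. But constraint 5 requires q + t = 6, and 6 < 8. Contradiction.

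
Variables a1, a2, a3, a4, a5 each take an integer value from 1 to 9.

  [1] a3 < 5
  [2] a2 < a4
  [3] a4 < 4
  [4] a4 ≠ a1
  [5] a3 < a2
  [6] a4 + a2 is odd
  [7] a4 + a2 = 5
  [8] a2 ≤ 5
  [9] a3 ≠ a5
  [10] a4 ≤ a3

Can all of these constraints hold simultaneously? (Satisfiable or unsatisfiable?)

Constraints 2, 5, and 10 give a4 ≤ a3, a3 < a2, a2 < a4. Chaining: a4 ≤ a3 < a2 < a4, which forces a4 < a4 — impossible.

Unsatisfiable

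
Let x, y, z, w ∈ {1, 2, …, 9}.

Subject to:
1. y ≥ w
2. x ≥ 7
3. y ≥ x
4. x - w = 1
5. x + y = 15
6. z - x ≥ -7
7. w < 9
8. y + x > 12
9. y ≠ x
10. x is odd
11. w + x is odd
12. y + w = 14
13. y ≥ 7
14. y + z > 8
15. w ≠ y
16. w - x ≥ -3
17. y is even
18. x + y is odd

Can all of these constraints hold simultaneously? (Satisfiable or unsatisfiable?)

Take x = 7, y = 8, z = 1, w = 6. Then constraint 4: x - w = 1; constraint 5: x + y = 15; constraint 6: z - x = -6, and every other listed constraint is also met.

Satisfiable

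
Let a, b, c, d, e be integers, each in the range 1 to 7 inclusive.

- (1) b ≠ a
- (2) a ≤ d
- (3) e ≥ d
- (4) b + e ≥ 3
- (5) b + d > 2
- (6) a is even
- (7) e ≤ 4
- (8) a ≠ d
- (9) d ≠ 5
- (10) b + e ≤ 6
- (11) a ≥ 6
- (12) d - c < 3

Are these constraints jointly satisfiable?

Unsatisfiable

From constraints 2 and 11: d ≥ a and a ≥ 6, so d ≥ 6. From constraints 3 and 7: d ≤ e and e ≤ 4, so d ≤ 4. But 4 < 6, so no value of d works.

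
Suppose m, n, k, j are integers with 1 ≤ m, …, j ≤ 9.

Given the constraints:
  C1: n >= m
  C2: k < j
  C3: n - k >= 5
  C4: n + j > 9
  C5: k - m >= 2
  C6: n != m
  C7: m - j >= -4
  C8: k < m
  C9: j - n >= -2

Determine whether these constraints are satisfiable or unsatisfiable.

Unsatisfiable

Constraints 3, 5, 7, and 9 give m − j ≥ -4, j − n ≥ -2, n − k ≥ 5, k − m ≥ 2.
Adding all 4 inequalities: the left sides telescope to 0, and the right sides sum to (-4) + (-2) + 5 + 2 = 1. So 0 ≥ 1, which is false.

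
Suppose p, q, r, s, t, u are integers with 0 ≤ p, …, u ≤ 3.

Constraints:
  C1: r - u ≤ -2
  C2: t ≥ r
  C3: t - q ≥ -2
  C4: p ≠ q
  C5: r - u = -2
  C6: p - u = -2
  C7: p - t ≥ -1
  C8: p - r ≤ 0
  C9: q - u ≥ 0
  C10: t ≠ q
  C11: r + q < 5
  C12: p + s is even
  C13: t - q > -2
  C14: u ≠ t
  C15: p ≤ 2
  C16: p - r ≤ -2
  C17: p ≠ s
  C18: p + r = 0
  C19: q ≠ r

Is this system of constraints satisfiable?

Constraints 1, 3, 7, 9, and 16 give p − t ≥ -1, t − q ≥ -2, q − u ≥ 0, u − r ≥ 2, r − p ≥ 2.
Adding all 5 inequalities: the left sides telescope to 0, and the right sides sum to (-1) + (-2) + 0 + 2 + 2 = 1. So 0 ≥ 1, which is false.

Unsatisfiable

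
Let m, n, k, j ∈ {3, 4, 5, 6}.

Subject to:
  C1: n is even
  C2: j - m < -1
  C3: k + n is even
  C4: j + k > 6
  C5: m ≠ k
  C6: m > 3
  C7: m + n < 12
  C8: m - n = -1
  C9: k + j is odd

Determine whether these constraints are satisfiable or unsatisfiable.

Try m = 5, n = 6, k = 6, j = 3.
Check constraint 2: j - m = -2; constraint 4: j + k = 9; constraint 7: m + n = 11. The remaining constraints are straightforward to verify.

Satisfiable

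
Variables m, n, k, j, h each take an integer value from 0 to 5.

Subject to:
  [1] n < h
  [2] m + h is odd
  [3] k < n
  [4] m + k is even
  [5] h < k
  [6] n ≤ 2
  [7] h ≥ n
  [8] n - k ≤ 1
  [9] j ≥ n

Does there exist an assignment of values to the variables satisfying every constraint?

Constraints 1, 3, and 5 give n < h, h < k, k < n. Chaining: n < h < k < n, which forces n < n — impossible.

Unsatisfiable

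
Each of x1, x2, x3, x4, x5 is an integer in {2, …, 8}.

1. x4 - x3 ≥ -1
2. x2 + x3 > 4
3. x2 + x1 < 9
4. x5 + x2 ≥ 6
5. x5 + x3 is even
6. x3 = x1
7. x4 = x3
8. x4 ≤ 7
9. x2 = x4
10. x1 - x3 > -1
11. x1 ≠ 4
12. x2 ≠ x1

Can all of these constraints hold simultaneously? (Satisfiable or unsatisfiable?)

Unsatisfiable

From constraints 6, 7, and 9, x2 = x4 = x3 = x1, so x2 = x1. But constraint 12 says x2 ≠ x1. Contradiction.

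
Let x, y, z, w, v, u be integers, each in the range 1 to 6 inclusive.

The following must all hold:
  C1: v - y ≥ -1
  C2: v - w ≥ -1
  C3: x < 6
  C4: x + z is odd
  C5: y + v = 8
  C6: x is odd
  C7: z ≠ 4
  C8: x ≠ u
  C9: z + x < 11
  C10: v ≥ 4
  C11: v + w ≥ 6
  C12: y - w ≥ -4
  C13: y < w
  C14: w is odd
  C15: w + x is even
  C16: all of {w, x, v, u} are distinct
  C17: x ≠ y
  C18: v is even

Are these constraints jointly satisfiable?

Satisfiable

One satisfying assignment is x = 3, y = 4, z = 6, w = 5, v = 4, u = 6.
For the less obvious constraints — constraint 1: v - y = 0; constraint 2: v - w = -1; constraint 5: y + v = 8 — and the others hold by inspection.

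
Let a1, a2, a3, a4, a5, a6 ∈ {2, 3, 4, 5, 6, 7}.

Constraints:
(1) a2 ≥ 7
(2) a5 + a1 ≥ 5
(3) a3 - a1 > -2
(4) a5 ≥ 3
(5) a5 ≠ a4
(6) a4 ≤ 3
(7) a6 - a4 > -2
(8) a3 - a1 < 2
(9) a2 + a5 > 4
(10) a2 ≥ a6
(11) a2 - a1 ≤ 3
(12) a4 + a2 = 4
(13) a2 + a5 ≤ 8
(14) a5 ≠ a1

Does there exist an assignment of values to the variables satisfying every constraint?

Unsatisfiable

From constraint 1: a2 ≥ 7. From constraint 4: a5 ≥ 3. Hence a2 + a5 ≥ 10. But constraint 13 requires a2 + a5 ≤ 8, and 8 < 10. Contradiction.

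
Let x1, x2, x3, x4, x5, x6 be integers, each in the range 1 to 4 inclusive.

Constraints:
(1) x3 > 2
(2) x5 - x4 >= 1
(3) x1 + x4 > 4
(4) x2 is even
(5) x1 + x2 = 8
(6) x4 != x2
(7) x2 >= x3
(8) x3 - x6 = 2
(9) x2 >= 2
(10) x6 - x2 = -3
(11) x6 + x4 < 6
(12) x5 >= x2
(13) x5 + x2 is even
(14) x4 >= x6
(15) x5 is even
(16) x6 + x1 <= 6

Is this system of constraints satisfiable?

Satisfiable

Take x1 = 4, x2 = 4, x3 = 3, x4 = 2, x5 = 4, x6 = 1. Then constraint 2: x5 - x4 = 2; constraint 3: x1 + x4 = 6, and every other listed constraint is also met.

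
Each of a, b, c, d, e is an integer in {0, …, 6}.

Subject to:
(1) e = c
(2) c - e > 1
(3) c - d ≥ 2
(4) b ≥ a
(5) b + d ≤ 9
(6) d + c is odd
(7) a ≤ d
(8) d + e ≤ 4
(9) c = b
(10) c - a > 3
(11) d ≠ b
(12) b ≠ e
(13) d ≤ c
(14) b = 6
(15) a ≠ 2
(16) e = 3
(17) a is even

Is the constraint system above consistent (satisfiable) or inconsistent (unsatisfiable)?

Constraint 16 fixes e = 3 and constraint 14 fixes b = 6. Constraints 1 and 9 give e = c = b, so e = b. But 3 ≠ 6 — contradiction.

Unsatisfiable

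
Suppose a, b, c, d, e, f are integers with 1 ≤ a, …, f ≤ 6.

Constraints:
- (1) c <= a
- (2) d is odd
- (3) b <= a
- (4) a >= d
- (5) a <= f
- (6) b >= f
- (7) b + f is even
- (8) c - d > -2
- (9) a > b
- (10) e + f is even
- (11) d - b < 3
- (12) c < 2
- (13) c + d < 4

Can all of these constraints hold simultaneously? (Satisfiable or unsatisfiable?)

Unsatisfiable

Constraints 5, 6, and 9 give a ≤ f, f ≤ b, b < a. Chaining: a ≤ f ≤ b < a, which forces a < a — impossible.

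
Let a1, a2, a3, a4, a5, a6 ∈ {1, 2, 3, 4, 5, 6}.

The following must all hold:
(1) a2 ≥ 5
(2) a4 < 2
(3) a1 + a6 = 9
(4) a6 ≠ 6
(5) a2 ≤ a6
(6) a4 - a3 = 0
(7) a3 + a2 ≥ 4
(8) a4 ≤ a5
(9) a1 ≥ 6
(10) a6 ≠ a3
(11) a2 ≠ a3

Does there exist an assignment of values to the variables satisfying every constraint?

Unsatisfiable

From constraint 9: a1 ≥ 6. From constraints 1 and 5: a6 ≥ a2 ≥ 5. Hence a1 + a6 ≥ 11. But constraint 3 requires a1 + a6 = 9, and 9 < 11. Contradiction.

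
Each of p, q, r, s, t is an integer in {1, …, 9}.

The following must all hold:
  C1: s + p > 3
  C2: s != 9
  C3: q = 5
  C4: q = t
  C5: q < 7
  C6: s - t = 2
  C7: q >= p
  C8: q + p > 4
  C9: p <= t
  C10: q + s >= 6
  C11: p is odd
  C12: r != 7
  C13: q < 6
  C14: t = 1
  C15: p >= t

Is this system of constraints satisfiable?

Unsatisfiable

Constraint 3 fixes q = 5 and constraint 14 fixes t = 1, but constraint 4 requires q = t. Since 5 ≠ 1, contradiction.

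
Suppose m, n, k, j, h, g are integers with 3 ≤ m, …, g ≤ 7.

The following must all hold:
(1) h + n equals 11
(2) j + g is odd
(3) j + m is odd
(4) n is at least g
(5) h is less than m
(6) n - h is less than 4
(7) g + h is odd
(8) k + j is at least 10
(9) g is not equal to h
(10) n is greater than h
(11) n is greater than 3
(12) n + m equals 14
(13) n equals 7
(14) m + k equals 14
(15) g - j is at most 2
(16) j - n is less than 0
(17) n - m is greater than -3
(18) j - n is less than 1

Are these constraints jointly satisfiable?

Take m = 7, n = 7, k = 7, j = 6, h = 4, g = 5. Then constraint 1: h + n = 11; constraint 6: n - h = 3, and every other listed constraint is also met.

Satisfiable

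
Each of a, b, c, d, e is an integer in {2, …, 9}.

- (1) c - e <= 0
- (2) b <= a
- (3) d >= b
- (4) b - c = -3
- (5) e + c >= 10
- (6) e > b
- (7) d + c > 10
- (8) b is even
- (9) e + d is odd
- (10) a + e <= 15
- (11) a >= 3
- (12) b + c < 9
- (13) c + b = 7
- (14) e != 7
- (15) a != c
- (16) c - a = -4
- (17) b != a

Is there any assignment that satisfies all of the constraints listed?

Take a = 9, b = 2, c = 5, d = 8, e = 5. Then constraint 1: c - e = 0; constraint 4: b - c = -3; constraint 5: e + c = 10, and every other listed constraint is also met.

Satisfiable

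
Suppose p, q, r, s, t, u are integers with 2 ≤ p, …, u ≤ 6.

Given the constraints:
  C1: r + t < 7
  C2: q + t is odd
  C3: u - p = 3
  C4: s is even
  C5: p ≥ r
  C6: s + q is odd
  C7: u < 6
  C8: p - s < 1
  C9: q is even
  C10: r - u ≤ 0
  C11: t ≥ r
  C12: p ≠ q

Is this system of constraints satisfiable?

Unsatisfiable

Constraint 4 makes s even and constraint 9 makes q even, so s + q must be even. Constraint 6 says s + q is odd — contradiction.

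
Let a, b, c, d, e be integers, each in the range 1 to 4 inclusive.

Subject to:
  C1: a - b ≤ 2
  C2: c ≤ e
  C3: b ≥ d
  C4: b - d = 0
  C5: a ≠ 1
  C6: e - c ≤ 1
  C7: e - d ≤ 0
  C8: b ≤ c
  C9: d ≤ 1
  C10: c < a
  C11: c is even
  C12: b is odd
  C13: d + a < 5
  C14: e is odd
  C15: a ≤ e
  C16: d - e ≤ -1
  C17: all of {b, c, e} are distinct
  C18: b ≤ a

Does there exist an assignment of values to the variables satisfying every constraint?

Constraints 3, 7, 8, 10, and 15 give a ≤ e, e ≤ d, d ≤ b, b ≤ c, c < a. Chaining: a ≤ e ≤ d ≤ b ≤ c < a, which forces a < a — impossible.

Unsatisfiable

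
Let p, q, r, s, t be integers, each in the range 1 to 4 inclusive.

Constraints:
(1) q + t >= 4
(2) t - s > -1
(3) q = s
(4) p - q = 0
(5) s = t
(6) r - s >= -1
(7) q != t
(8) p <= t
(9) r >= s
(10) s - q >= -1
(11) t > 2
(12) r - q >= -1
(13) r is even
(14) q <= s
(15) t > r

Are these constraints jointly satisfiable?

From constraints 3 and 5, q = s = t, so q = t. But constraint 7 says q ≠ t. Contradiction.

Unsatisfiable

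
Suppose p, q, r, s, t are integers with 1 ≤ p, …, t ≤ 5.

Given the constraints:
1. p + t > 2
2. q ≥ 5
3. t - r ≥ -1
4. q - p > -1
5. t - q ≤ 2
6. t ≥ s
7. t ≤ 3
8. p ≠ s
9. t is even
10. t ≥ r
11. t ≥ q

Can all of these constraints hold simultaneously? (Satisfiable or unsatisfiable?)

From constraints 2 and 11: t ≥ q and q ≥ 5, so t ≥ 5. From constraint 7: t ≤ 3. But 3 < 5, so no value of t works.

Unsatisfiable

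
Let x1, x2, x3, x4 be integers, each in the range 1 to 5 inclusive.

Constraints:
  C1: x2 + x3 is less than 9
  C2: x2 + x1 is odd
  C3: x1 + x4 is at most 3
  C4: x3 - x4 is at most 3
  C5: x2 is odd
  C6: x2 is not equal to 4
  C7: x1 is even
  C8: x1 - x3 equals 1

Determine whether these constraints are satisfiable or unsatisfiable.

Try x1 = 2, x2 = 5, x3 = 1, x4 = 1.
Check constraint 1: x2 + x3 = 6; constraint 3: x1 + x4 = 3; constraint 4: x3 - x4 = 0. The remaining constraints are straightforward to verify.

Satisfiable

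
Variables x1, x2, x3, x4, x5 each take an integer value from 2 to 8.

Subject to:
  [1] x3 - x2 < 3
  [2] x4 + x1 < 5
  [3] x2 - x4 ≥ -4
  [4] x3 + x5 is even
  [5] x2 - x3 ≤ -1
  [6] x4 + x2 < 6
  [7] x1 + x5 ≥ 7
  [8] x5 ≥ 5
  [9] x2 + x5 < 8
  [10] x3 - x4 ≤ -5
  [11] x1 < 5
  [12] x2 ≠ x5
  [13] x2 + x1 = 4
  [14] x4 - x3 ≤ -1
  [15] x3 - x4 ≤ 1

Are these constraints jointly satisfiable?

Unsatisfiable

Constraints 3, 5, and 10 give x4 − x3 ≥ 5, x3 − x2 ≥ 1, x2 − x4 ≥ -4.
Adding all 3 inequalities: the left sides telescope to 0, and the right sides sum to 5 + 1 + (-4) = 2. So 0 ≥ 2, which is false.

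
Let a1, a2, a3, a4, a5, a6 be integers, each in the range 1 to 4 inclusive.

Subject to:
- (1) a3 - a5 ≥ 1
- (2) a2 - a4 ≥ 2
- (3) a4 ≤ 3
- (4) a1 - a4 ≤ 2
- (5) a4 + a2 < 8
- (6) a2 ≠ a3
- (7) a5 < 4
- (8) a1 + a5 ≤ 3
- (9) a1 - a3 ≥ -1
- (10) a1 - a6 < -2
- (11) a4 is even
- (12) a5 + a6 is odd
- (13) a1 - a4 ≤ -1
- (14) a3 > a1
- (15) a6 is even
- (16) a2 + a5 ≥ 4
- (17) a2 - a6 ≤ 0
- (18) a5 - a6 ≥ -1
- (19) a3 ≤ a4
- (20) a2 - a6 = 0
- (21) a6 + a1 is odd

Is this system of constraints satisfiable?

Unsatisfiable

Constraints 1, 2, 9, 13, 17, and 18 give a2 − a4 ≥ 2, a4 − a1 ≥ 1, a1 − a3 ≥ -1, a3 − a5 ≥ 1, a5 − a6 ≥ -1, a6 − a2 ≥ 0.
Adding all 6 inequalities: the left sides telescope to 0, and the right sides sum to 2 + 1 + (-1) + 1 + (-1) + 0 = 2. So 0 ≥ 2, which is false.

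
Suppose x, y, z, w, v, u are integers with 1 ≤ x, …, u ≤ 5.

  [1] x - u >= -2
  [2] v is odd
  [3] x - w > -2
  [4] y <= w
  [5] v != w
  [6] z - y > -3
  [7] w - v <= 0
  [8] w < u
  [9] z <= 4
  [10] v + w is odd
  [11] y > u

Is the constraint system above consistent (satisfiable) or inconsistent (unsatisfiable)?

Constraints 4, 8, and 11 give u < y, y ≤ w, w < u. Chaining: u < y ≤ w < u, which forces u < u — impossible.

Unsatisfiable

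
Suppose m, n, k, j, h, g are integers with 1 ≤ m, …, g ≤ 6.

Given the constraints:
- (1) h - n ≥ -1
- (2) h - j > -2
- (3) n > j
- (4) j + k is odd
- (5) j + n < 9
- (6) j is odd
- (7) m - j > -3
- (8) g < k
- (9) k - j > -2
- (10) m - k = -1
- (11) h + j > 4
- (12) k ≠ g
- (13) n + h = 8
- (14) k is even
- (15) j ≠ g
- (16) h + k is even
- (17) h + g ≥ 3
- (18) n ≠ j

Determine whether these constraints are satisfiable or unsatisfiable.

The assignment m = 1, n = 4, k = 2, j = 3, h = 4, g = 1 works:
  constraint 1 holds since h - n = 0.
  constraint 2 holds since h - j = 1.
The rest check out directly.

Satisfiable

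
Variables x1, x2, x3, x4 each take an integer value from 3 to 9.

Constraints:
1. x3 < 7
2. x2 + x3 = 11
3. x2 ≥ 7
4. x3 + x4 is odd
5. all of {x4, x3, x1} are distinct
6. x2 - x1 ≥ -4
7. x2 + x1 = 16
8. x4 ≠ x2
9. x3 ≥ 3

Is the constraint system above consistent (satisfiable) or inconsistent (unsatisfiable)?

Satisfiable

Setting (x1, x2, x3, x4) = (9, 7, 4, 3) satisfies everything: constraint 2: x2 + x3 = 11; constraint 6: x2 - x1 = -2, and the others follow.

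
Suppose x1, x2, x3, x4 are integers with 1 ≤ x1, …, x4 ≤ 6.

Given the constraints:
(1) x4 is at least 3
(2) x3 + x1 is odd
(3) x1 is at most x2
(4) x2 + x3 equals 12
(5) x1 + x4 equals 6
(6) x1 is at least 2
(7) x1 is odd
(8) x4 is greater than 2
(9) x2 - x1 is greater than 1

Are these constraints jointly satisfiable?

Take x1 = 3, x2 = 6, x3 = 6, x4 = 3. Then constraint 4: x2 + x3 = 12; constraint 5: x1 + x4 = 6; constraint 9: x2 - x1 = 3, and every other listed constraint is also met.

Satisfiable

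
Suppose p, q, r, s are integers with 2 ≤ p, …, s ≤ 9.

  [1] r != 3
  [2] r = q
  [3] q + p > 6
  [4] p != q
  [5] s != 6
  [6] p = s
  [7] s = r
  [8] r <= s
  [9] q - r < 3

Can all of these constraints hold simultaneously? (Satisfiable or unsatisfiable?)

Unsatisfiable

From constraints 2, 6, and 7, p = s = r = q, so p = q. But constraint 4 says p ≠ q. Contradiction.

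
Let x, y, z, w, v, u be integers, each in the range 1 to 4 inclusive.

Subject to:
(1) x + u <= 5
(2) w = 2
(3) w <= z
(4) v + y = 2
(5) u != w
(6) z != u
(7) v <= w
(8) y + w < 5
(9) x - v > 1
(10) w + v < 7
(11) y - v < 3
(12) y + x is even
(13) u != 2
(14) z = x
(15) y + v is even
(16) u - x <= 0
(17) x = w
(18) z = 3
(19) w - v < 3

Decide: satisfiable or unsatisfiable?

Unsatisfiable

Constraint 18 fixes z = 3 and constraint 2 fixes w = 2. Constraints 14 and 17 give z = x = w, so z = w. But 3 ≠ 2 — contradiction.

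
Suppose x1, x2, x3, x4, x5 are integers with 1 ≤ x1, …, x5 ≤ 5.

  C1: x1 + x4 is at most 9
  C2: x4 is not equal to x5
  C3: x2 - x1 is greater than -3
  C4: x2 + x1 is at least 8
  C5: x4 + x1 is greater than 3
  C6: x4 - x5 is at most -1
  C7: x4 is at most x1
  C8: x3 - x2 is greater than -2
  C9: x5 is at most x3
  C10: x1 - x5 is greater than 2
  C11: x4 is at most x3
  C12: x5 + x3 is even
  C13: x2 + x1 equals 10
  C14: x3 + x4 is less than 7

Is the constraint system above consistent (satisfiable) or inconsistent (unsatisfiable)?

One satisfying assignment is x1 = 5, x2 = 5, x3 = 4, x4 = 1, x5 = 2.
For the less obvious constraints — constraint 1: x1 + x4 = 6; constraint 3: x2 - x1 = 0; constraint 4: x2 + x1 = 10 — and the others hold by inspection.

Satisfiable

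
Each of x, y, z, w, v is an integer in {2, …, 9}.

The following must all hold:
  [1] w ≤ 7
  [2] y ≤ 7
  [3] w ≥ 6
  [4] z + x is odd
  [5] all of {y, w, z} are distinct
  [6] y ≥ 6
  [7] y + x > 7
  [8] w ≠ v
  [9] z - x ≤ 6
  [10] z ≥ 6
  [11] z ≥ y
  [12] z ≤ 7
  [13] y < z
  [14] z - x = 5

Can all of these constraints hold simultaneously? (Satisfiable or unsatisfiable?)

Unsatisfiable

Constraints 1, 2, 3, 6, 10, and 12 confine each of y, w, z to the 2 values {6, 7}.
Constraint 5 requires all 3 of them to be distinct, but only 2 values are available — impossible by the pigeonhole principle.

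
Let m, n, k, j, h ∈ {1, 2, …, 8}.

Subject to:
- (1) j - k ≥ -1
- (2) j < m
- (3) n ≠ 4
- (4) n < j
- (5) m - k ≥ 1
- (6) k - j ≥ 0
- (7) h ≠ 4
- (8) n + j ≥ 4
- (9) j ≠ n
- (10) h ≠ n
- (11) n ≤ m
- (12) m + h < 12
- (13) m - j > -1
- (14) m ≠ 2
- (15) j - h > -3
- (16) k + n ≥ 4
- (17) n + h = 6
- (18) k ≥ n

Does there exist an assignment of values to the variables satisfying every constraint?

Try m = 5, n = 1, k = 4, j = 4, h = 5.
Check constraint 1: j - k = 0; constraint 5: m - k = 1; constraint 6: k - j = 0. The remaining constraints are straightforward to verify.

Satisfiable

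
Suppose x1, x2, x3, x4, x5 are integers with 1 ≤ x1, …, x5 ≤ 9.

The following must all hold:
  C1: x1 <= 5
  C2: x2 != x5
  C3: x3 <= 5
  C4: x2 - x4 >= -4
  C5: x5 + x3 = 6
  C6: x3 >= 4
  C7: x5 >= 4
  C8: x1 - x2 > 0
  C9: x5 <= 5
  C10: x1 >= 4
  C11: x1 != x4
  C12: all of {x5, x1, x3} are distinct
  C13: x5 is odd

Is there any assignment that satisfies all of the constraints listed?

Unsatisfiable

Constraints 1, 3, 6, 7, 9, and 10 confine each of x5, x1, x3 to the 2 values {4, 5}.
Constraint 12 requires all 3 of them to be distinct, but only 2 values are available — impossible by the pigeonhole principle.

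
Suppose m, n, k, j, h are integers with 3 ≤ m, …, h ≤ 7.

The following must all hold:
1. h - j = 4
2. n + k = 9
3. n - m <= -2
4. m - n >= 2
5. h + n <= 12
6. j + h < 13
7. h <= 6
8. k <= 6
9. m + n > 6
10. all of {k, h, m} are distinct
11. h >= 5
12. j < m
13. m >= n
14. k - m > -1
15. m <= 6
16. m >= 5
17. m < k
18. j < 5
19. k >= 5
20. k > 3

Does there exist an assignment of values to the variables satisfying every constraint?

Unsatisfiable

Constraints 7, 8, 11, 15, 16, and 19 confine each of k, h, m to the 2 values {5, 6}.
Constraint 10 requires all 3 of them to be distinct, but only 2 values are available — impossible by the pigeonhole principle.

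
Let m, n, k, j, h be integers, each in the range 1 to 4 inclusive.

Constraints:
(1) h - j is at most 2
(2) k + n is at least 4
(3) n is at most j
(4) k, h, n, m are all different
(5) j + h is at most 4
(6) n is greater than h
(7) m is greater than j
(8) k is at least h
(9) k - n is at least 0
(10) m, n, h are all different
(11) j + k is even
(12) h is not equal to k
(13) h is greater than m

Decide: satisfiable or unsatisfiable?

Constraints 3, 6, 7, and 13 give n ≤ j, j < m, m < h, h < n. Chaining: n ≤ j < m < h < n, which forces n < n — impossible.

Unsatisfiable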